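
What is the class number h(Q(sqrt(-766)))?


K = Q(sqrt(-766)). d mod 4 = 2, so D = disc(K) = 4d = -3064
h(K) equals the number of primitive reduced positive-definite forms (a, b, c) = a*x^2 + b*x*y + c*y^2 with b^2 - 4ac = D,
where reduced means |b| <= a <= c, with b >= 0 whenever |b| = a or a = c, and primitive means gcd(a, b, c) = 1.
Reduced forces 3a^2 <= |D| = 3064, so 1 <= a <= 31; b must have the parity of D, and c = (b^2 - D)/(4a) must be an integer >= a.
Enumerate a = 1..31, b in [-a, a]:
  a=1: (1, 0, 766)  [1]
  a=2: (2, 0, 383)  [1]
  a=3..4: none
  a=5: (5, -4, 154), (5, 4, 154)  [2]
  a=6: none
  a=7: (7, -4, 110), (7, 4, 110)  [2]
  a=8..9: none
  a=10: (10, -4, 77), (10, 4, 77)  [2]
  a=11: (11, -4, 70), (11, 4, 70)  [2]
  a=12: none
  a=13: (13, -2, 59), (13, 2, 59)  [2]
  a=14: (14, -4, 55), (14, 4, 55)  [2]
  a=15..16: none
  a=17: (17, -8, 46), (17, 8, 46)  [2]
  a=18..21: none
  a=22: (22, -4, 35), (22, 4, 35)  [2]
  a=23: (23, -8, 34), (23, 8, 34)  [2]
  a=24: none
  a=25: (25, -6, 31), (25, 6, 31)  [2]
  a=26: (26, -24, 35), (26, 24, 35)  [2]
  a=27..31: none
Total reduced forms: 1 + 1 + 2 + 2 + 2 + 2 + 2 + 2 + 2 + 2 + 2 + 2 + 2 = 24
h = 24

24


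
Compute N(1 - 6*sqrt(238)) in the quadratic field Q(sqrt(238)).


N(a + b*sqrt(d)) = a^2 - d*b^2
= (1)^2 - (238)*(-6)^2
= 1 - 8568
= -8567

-8567


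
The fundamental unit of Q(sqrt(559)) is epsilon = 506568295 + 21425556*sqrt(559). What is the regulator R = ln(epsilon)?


epsilon = 506568295 + 21425556*sqrt(559)
= 1.0131e+09
R = ln(1.0131e+09)
= 20.7363

20.7363


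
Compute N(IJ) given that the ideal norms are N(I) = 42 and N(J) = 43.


N(IJ) = N(I) * N(J)
= 42 * 43
= 1806

1806


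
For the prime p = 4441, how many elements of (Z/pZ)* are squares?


For prime p, the number of non-zero quadratic residues is (p-1)/2.
= (4441-1)/2
= 2220

2220


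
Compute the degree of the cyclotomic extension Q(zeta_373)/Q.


The degree equals Euler's totient phi(373).
373 = 373
phi(373) = 372

372


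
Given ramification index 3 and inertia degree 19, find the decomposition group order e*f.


|D_P| = e * f
= 3 * 19
= 57

57


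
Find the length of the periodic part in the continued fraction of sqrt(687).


Run the CF algorithm for sqrt(687).
a_0 = floor(sqrt(687)) = 26; set m_0=0, q_0=1.
Recurrence: m' = q*a - m,  q' = (d - m'^2)/q,  a' = floor((a_0 + m')/q').
  step 1: m=26, q=11, a=4
  step 2: m=18, q=33, a=1
  step 3: m=15, q=14, a=2
  step 4: m=13, q=37, a=1
  step 5: m=24, q=3, a=16
  step 6: m=24, q=37, a=1
  step 7: m=13, q=14, a=2
  step 8: m=15, q=33, a=1
  step 9: m=18, q=11, a=4
  step 10: m=26, q=1, a=52
a_10 = 2*a_0 = 52, so the period closes here.
sqrt(687) = [26; 4, 1, 2, 1, 16, 1, 2, 1, 4, 52]
Period length = 10

10


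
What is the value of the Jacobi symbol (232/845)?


Compute (232/845) via quadratic reciprocity:
  pull out 2: (2/845) = -1  (since 845 mod 8 = 5)
  pull out 2: (2/845) = -1  (since 845 mod 8 = 5)
  pull out 2: (2/845) = -1  (since 845 mod 8 = 5)
  reciprocity: (29/845) -> +(845/29)
  reduce: (4/29)
  pull out 2: (2/29) = -1  (since 29 mod 8 = 5)
  pull out 2: (2/29) = -1  (since 29 mod 8 = 5)
  (1/29) = 1
Product of signs = -1

-1


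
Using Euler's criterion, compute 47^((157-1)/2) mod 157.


p = 157 is prime and the exponent is (p-1)/2 = 78, so by Euler's criterion 47^78 = (47/157) = +1 or -1 mod 157.
Compute by square-and-multiply:
  78 = 64 + 8 + 4 + 2 (binary 1001110)
  Repeated squaring mod 157: 47^1 = 47, 47^2 = 11, 47^4 = 121, 47^8 = 40, 47^16 = 30, 47^32 = 115, 47^64 = 37
  47^78 = 47^64 * 47^8 * 47^4 * 47^2 = 37 * 40 * 121 * 11 mod 157
    37 * 40 = 1480 = 67 mod 157
    67 * 121 = 8107 = 100 mod 157
    100 * 11 = 1100 = 1 mod 157
  47^78 = 1 mod 157
Result 1: 47 is a quadratic residue mod 157.
47^78 mod 157 = 1

1


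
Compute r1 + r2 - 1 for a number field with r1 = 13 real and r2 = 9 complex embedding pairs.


By Dirichlet's unit theorem:
rank = r1 + r2 - 1
= 13 + 9 - 1
= 21

21


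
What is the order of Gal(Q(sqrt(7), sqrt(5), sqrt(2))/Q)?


The 3 square roots of distinct primes are multiplicatively independent over Q,
so [K:Q] = 2^3 and Gal(K/Q) is isomorphic to (Z/2Z)^3.
|Gal| = 2^3 = 8

8


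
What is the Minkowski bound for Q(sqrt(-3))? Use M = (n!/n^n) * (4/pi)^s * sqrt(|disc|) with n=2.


d = -3, d mod 4 = 1, so disc(K) = d = -3; |disc(K)| = 3
Imaginary quadratic field, so n = 2, s = r2 = 1, r1 = 0
M = (n!/n^n) * (4/pi)^s * sqrt(|disc(K)|) = (2!/2^2) * (4/pi)^1 * sqrt(3)
= 0.5 * 1.273240 * 1.732051
= 1.1027

1.1027


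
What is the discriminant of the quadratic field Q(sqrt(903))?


For K = Q(sqrt(d)) with d squarefree: disc(K) = d if d = 1 mod 4, and disc(K) = 4d if d = 2 or 3 mod 4.
Here d = 903, and d mod 4 = 3.
d = 3 mod 4, not 1 (O_K = Z[sqrt(d)]), so disc(K) = 4d = 4 * (903) = 3612

3612


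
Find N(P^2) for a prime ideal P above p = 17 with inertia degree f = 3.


N(P^a) = p^(a*f)
= 17^(2*3)
= 17^6
= 24137569

24137569


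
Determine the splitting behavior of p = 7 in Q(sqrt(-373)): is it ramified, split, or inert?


K = Q(sqrt(-373)). Since d mod 4 = 3, disc(K) = -1492.
Check p | disc: -1492 mod 7 = 6.
p does not divide disc. Compute Legendre symbol (d/p):
5^((7-1)/2) mod 7 = -1
(d/p) = -1, so p is inert: (p) stays prime with e=1, f=2, g=1.
Therefore p is inert.

inert


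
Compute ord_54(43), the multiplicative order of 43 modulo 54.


We want ord_54(43), the smallest k >= 1 with 43^k = 1 mod 54.
n = 54 = 2 * 3^3, phi(54) = 18; the order divides phi(n).
Divisors of 18: 1, 2, 3, 6, 9, 18
Repeated squaring mod 54: 43^1 = 43, 43^2 = 13, 43^4 = 7, 43^8 = 49, 43^16 = 25
Test divisors in increasing order:
  k=1: 43^1 = 43 mod 54
  k=2: 43^2 = 13 mod 54
  k=3: 43^3 = 13 * 43 = 19 mod 54
  k=6: 43^6 = 7 * 13 = 37 mod 54
  k=9: 43^9 = 49 * 43 = 1 mod 54  <- first divisor giving 1
Order = 9

9


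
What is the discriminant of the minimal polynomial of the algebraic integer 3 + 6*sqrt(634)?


The element 3 + 6*sqrt(634) has minimal polynomial:
x^2 - 6*x - 22815
Discriminant = (-6)^2 - 4*(-22815)
= 36 + 91260
= 91296

91296


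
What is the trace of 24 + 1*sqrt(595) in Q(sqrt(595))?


Tr(a + b*sqrt(d)) = (a + b*sqrt(d)) + (a - b*sqrt(d)) = 2a
= 2 * (24)
= 48

48


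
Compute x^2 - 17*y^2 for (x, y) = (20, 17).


x^2 - d*y^2
= 20^2 - 17*17^2
= 400 - 4913
= -4513

-4513


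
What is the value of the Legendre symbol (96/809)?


p = 809 is prime, so compute (96/809) with the reciprocity algorithm (Jacobi-symbol steps: pull out 2s via (2/n), flip via reciprocity, reduce):
  pull out 2: (2/809) = +1  (since 809 mod 8 = 1)
  pull out 2: (2/809) = +1  (since 809 mod 8 = 1)
  pull out 2: (2/809) = +1  (since 809 mod 8 = 1)
  pull out 2: (2/809) = +1  (since 809 mod 8 = 1)
  pull out 2: (2/809) = +1  (since 809 mod 8 = 1)
  reciprocity: (3/809) -> +(809/3)
  reduce: (2/3)
  pull out 2: (2/3) = -1  (since 3 mod 8 = 3)
  (1/3) = 1
Product of signs = -1
(96/809) = -1

-1


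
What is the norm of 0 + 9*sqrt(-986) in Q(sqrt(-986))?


N(a + b*sqrt(d)) = a^2 - d*b^2
= (0)^2 - (-986)*(9)^2
= 0 + 79866
= 79866

79866


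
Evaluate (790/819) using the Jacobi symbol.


Compute (790/819) via quadratic reciprocity:
  pull out 2: (2/819) = -1  (since 819 mod 8 = 3)
  reciprocity: (395/819) -> -(819/395)
  reduce: (29/395)
  reciprocity: (29/395) -> +(395/29)
  reduce: (18/29)
  pull out 2: (2/29) = -1  (since 29 mod 8 = 5)
  reciprocity: (9/29) -> +(29/9)
  reduce: (2/9)
  pull out 2: (2/9) = +1  (since 9 mod 8 = 1)
  (1/9) = 1
Product of signs = -1

-1


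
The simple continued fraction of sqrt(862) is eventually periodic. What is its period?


Run the CF algorithm for sqrt(862).
a_0 = floor(sqrt(862)) = 29; set m_0=0, q_0=1.
Recurrence: m' = q*a - m,  q' = (d - m'^2)/q,  a' = floor((a_0 + m')/q').
  step 1: m=29, q=21, a=2
  step 2: m=13, q=33, a=1
  step 3: m=20, q=14, a=3
  step 4: m=22, q=27, a=1
  step 5: m=5, q=31, a=1
  step 6: m=26, q=6, a=9
  step 7: m=28, q=13, a=4
  step 8: m=24, q=22, a=2
  step 9: m=20, q=21, a=2
  step 10: m=22, q=18, a=2
  step 11: m=14, q=37, a=1
  step 12: m=23, q=9, a=5
  step 13: m=22, q=42, a=1
  step 14: m=20, q=11, a=4
  step 15: m=24, q=26, a=2
  step 16: m=28, q=3, a=19
  step 17: m=29, q=7, a=8
  step 18: m=27, q=19, a=2
  step 19: m=11, q=39, a=1
  step 20: m=28, q=2, a=28
  step 21: m=28, q=39, a=1
  step 22: m=11, q=19, a=2
  step 23: m=27, q=7, a=8
  step 24: m=29, q=3, a=19
  step 25: m=28, q=26, a=2
  step 26: m=24, q=11, a=4
  step 27: m=20, q=42, a=1
  step 28: m=22, q=9, a=5
  step 29: m=23, q=37, a=1
  step 30: m=14, q=18, a=2
  step 31: m=22, q=21, a=2
  step 32: m=20, q=22, a=2
  step 33: m=24, q=13, a=4
  step 34: m=28, q=6, a=9
  step 35: m=26, q=31, a=1
  step 36: m=5, q=27, a=1
  step 37: m=22, q=14, a=3
  step 38: m=20, q=33, a=1
  step 39: m=13, q=21, a=2
  step 40: m=29, q=1, a=58
a_40 = 2*a_0 = 58, so the period closes here.
sqrt(862) = [29; 2, 1, 3, 1, 1, 9, 4, 2, 2, 2, 1, 5, 1, 4, 2, 19, 8, 2, 1, 28, 1, 2, 8, 19, 2, 4, 1, 5, 1, 2, 2, 2, 4, 9, 1, 1, 3, 1, 2, 58]
Period length = 40

40


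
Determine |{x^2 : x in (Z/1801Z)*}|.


For prime p, the number of non-zero quadratic residues is (p-1)/2.
= (1801-1)/2
= 900

900


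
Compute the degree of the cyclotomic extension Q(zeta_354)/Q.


The degree equals Euler's totient phi(354).
354 = 2 * 3 * 59
phi(354) = 116

116


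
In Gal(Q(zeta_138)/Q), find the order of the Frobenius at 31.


The Frobenius at p in Gal(Q(zeta_n)/Q) = (Z/nZ)* is the class of p, so its order is ord_138(31), the smallest k >= 1 with 31^k = 1 mod 138.
n = 138 = 2 * 3 * 23, phi(138) = 44; the order divides phi(n).
Divisors of 44: 1, 2, 4, 11, 22, 44
Repeated squaring mod 138: 31^1 = 31, 31^2 = 133, 31^4 = 25, 31^8 = 73, 31^16 = 85, 31^32 = 49
Test divisors in increasing order:
  k=1: 31^1 = 31 mod 138
  k=2: 31^2 = 133 mod 138
  k=4: 31^4 = 25 mod 138
  k=11: 31^11 = 73 * 133 * 31 = 1 mod 138  <- first divisor giving 1
Order = 11

11


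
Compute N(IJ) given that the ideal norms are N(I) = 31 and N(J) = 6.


N(IJ) = N(I) * N(J)
= 31 * 6
= 186

186


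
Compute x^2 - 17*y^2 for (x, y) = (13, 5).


x^2 - d*y^2
= 13^2 - 17*5^2
= 169 - 425
= -256

-256


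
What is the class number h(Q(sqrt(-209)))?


K = Q(sqrt(-209)). d mod 4 = 3, so D = disc(K) = 4d = -836
h(K) equals the number of primitive reduced positive-definite forms (a, b, c) = a*x^2 + b*x*y + c*y^2 with b^2 - 4ac = D,
where reduced means |b| <= a <= c, with b >= 0 whenever |b| = a or a = c, and primitive means gcd(a, b, c) = 1.
Reduced forces 3a^2 <= |D| = 836, so 1 <= a <= 16; b must have the parity of D, and c = (b^2 - D)/(4a) must be an integer >= a.
Enumerate a = 1..16, b in [-a, a]:
  a=1: (1, 0, 209)  [1]
  a=2: (2, 2, 105)  [1]
  a=3: (3, -2, 70), (3, 2, 70)  [2]
  a=4: none
  a=5: (5, -2, 42), (5, 2, 42)  [2]
  a=6: (6, -2, 35), (6, 2, 35)  [2]
  a=7: (7, -2, 30), (7, 2, 30)  [2]
  a=8: none
  a=9: (9, -8, 25), (9, 8, 25)  [2]
  a=10: (10, -2, 21), (10, 2, 21)  [2]
  a=11: (11, 0, 19)  [1]
  a=12: none
  a=13: (13, -10, 18), (13, 10, 18)  [2]
  a=14: (14, -2, 15), (14, 2, 15)  [2]
  a=15: (15, 8, 15)  [1]
  a=16: none
Total reduced forms: 1 + 1 + 2 + 2 + 2 + 2 + 2 + 2 + 1 + 2 + 2 + 1 = 20
h = 20

20


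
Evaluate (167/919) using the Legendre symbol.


p = 919 is prime, so compute (167/919) with the reciprocity algorithm (Jacobi-symbol steps: pull out 2s via (2/n), flip via reciprocity, reduce):
  reciprocity: (167/919) -> -(919/167)
  reduce: (84/167)
  pull out 2: (2/167) = +1  (since 167 mod 8 = 7)
  pull out 2: (2/167) = +1  (since 167 mod 8 = 7)
  reciprocity: (21/167) -> +(167/21)
  reduce: (20/21)
  pull out 2: (2/21) = -1  (since 21 mod 8 = 5)
  pull out 2: (2/21) = -1  (since 21 mod 8 = 5)
  reciprocity: (5/21) -> +(21/5)
  reduce: (1/5)
  (1/5) = 1
Product of signs = -1
(167/919) = -1

-1


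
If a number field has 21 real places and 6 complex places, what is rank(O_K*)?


By Dirichlet's unit theorem:
rank = r1 + r2 - 1
= 21 + 6 - 1
= 26

26


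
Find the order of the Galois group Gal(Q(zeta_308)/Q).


|Gal(Q(zeta_308)/Q)| = phi(308)
= 120

120


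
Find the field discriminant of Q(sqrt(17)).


For K = Q(sqrt(d)) with d squarefree: disc(K) = d if d = 1 mod 4, and disc(K) = 4d if d = 2 or 3 mod 4.
Here d = 17, and d mod 4 = 1.
d = 1 mod 4 (O_K = Z[(1+sqrt(d))/2]), so disc(K) = d = 17

17


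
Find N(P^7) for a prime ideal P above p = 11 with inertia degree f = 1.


N(P^a) = p^(a*f)
= 11^(7*1)
= 11^7
= 19487171

19487171


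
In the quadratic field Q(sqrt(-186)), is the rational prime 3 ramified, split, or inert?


K = Q(sqrt(-186)). Since d mod 4 = 2, disc(K) = -744.
Check p | disc: -744 mod 3 = 0.
p divides disc, so p ramifies: (p) = P^2 with e=2, f=1, g=1.
Therefore p is ramified.

ramified


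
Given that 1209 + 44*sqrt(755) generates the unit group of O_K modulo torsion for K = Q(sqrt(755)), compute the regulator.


epsilon = 1209 + 44*sqrt(755)
= 2417.9996
R = ln(2417.9996)
= 7.7907

7.7907


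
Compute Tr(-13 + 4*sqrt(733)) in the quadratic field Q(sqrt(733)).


Tr(a + b*sqrt(d)) = (a + b*sqrt(d)) + (a - b*sqrt(d)) = 2a
= 2 * (-13)
= -26

-26


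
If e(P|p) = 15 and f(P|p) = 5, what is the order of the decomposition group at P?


|D_P| = e * f
= 15 * 5
= 75

75


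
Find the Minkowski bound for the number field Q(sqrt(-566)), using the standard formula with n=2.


d = -566, d mod 4 = 2, so disc(K) = 4d = -2264; |disc(K)| = 2264
Imaginary quadratic field, so n = 2, s = r2 = 1, r1 = 0
M = (n!/n^n) * (4/pi)^s * sqrt(|disc(K)|) = (2!/2^2) * (4/pi)^1 * sqrt(2264)
= 0.5 * 1.273240 * 47.581509
= 30.2913

30.2913


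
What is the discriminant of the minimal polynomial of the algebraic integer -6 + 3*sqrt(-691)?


The element -6 + 3*sqrt(-691) has minimal polynomial:
x^2 + 12*x + 6255
Discriminant = (12)^2 - 4*(6255)
= 144 - 25020
= -24876

-24876


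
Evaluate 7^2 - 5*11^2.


x^2 - d*y^2
= 7^2 - 5*11^2
= 49 - 605
= -556

-556


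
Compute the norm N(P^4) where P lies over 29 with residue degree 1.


N(P^a) = p^(a*f)
= 29^(4*1)
= 29^4
= 707281

707281


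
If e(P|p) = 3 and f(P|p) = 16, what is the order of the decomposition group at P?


|D_P| = e * f
= 3 * 16
= 48

48


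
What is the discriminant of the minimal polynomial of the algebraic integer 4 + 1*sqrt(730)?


The element 4 + 1*sqrt(730) has minimal polynomial:
x^2 - 8*x - 714
Discriminant = (-8)^2 - 4*(-714)
= 64 + 2856
= 2920

2920


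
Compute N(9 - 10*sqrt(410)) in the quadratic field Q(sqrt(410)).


N(a + b*sqrt(d)) = a^2 - d*b^2
= (9)^2 - (410)*(-10)^2
= 81 - 41000
= -40919

-40919


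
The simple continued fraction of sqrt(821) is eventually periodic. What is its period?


Run the CF algorithm for sqrt(821).
a_0 = floor(sqrt(821)) = 28; set m_0=0, q_0=1.
Recurrence: m' = q*a - m,  q' = (d - m'^2)/q,  a' = floor((a_0 + m')/q').
  step 1: m=28, q=37, a=1
  step 2: m=9, q=20, a=1
  step 3: m=11, q=35, a=1
  step 4: m=24, q=7, a=7
  step 5: m=25, q=28, a=1
  step 6: m=3, q=29, a=1
  step 7: m=26, q=5, a=10
  step 8: m=24, q=49, a=1
  step 9: m=25, q=4, a=13
  step 10: m=27, q=23, a=2
  step 11: m=19, q=20, a=2
  step 12: m=21, q=19, a=2
  step 13: m=17, q=28, a=1
  step 14: m=11, q=25, a=1
  step 15: m=14, q=25, a=1
  step 16: m=11, q=28, a=1
  step 17: m=17, q=19, a=2
  step 18: m=21, q=20, a=2
  step 19: m=19, q=23, a=2
  step 20: m=27, q=4, a=13
  step 21: m=25, q=49, a=1
  step 22: m=24, q=5, a=10
  step 23: m=26, q=29, a=1
  step 24: m=3, q=28, a=1
  step 25: m=25, q=7, a=7
  step 26: m=24, q=35, a=1
  step 27: m=11, q=20, a=1
  step 28: m=9, q=37, a=1
  step 29: m=28, q=1, a=56
a_29 = 2*a_0 = 56, so the period closes here.
sqrt(821) = [28; 1, 1, 1, 7, 1, 1, 10, 1, 13, 2, 2, 2, 1, 1, 1, 1, 2, 2, 2, 13, 1, 10, 1, 1, 7, 1, 1, 1, 56]
Period length = 29

29


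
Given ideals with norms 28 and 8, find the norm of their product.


N(IJ) = N(I) * N(J)
= 28 * 8
= 224

224


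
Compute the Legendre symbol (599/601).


p = 601 is prime, so compute (599/601) with the reciprocity algorithm (Jacobi-symbol steps: pull out 2s via (2/n), flip via reciprocity, reduce):
  reciprocity: (599/601) -> +(601/599)
  reduce: (2/599)
  pull out 2: (2/599) = +1  (since 599 mod 8 = 7)
  (1/599) = 1
Product of signs = 1
(599/601) = 1

1


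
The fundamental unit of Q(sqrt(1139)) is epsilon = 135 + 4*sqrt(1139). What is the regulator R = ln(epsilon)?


epsilon = 135 + 4*sqrt(1139)
= 269.9963
R = ln(269.9963)
= 5.5984

5.5984


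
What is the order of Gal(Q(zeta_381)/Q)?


|Gal(Q(zeta_381)/Q)| = phi(381)
= 252

252


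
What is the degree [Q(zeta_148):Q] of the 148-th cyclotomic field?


The degree equals Euler's totient phi(148).
148 = 2^2 * 37
phi(148) = 72

72


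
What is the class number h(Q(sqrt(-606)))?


K = Q(sqrt(-606)). d mod 4 = 2, so D = disc(K) = 4d = -2424
h(K) equals the number of primitive reduced positive-definite forms (a, b, c) = a*x^2 + b*x*y + c*y^2 with b^2 - 4ac = D,
where reduced means |b| <= a <= c, with b >= 0 whenever |b| = a or a = c, and primitive means gcd(a, b, c) = 1.
Reduced forces 3a^2 <= |D| = 2424, so 1 <= a <= 28; b must have the parity of D, and c = (b^2 - D)/(4a) must be an integer >= a.
Enumerate a = 1..28, b in [-a, a]:
  a=1: (1, 0, 606)  [1]
  a=2: (2, 0, 303)  [1]
  a=3: (3, 0, 202)  [1]
  a=4: none
  a=5: (5, -4, 122), (5, 4, 122)  [2]
  a=6: (6, 0, 101)  [1]
  a=7..9: none
  a=10: (10, -4, 61), (10, 4, 61)  [2]
  a=11..14: none
  a=15: (15, -6, 41), (15, 6, 41)  [2]
  a=16..24: none
  a=25: (25, -24, 30), (25, 24, 30)  [2]
  a=26..28: none
Total reduced forms: 1 + 1 + 1 + 2 + 1 + 2 + 2 + 2 = 12
h = 12

12


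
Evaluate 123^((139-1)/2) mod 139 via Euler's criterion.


p = 139 is prime and the exponent is (p-1)/2 = 69, so by Euler's criterion 123^69 = (123/139) = +1 or -1 mod 139.
Compute by square-and-multiply:
  69 = 64 + 4 + 1 (binary 1000101)
  Repeated squaring mod 139: 123^1 = 123, 123^2 = 117, 123^4 = 67, 123^8 = 41, 123^16 = 13, 123^32 = 30, 123^64 = 66
  123^69 = 123^64 * 123^4 * 123^1 = 66 * 67 * 123 mod 139
    66 * 67 = 4422 = 113 mod 139
    113 * 123 = 13899 = 138 mod 139
  123^69 = 138 mod 139
Result 138 = p - 1 = -1 mod 139: 123 is a quadratic non-residue mod 139. As a residue in [0, p-1] the value is 138.
123^69 mod 139 = 138

138


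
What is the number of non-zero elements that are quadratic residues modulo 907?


For prime p, the number of non-zero quadratic residues is (p-1)/2.
= (907-1)/2
= 453

453


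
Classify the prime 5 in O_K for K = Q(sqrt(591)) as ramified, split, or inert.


K = Q(sqrt(591)). Since d mod 4 = 3, disc(K) = 2364.
Check p | disc: 2364 mod 5 = 4.
p does not divide disc. Compute Legendre symbol (d/p):
1^((5-1)/2) mod 5 = 1
(d/p) = 1, so p splits: (p) = P*P' with e=1, f=1, g=2.
Therefore p is split.

split


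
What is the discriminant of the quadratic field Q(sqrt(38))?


For K = Q(sqrt(d)) with d squarefree: disc(K) = d if d = 1 mod 4, and disc(K) = 4d if d = 2 or 3 mod 4.
Here d = 38, and d mod 4 = 2.
d = 2 mod 4, not 1 (O_K = Z[sqrt(d)]), so disc(K) = 4d = 4 * (38) = 152

152


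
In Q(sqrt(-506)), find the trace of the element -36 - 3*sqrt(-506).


Tr(a + b*sqrt(d)) = (a + b*sqrt(d)) + (a - b*sqrt(d)) = 2a
= 2 * (-36)
= -72

-72


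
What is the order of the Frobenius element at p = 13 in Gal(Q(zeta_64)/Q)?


The Frobenius at p in Gal(Q(zeta_n)/Q) = (Z/nZ)* is the class of p, so its order is ord_64(13), the smallest k >= 1 with 13^k = 1 mod 64.
n = 64 = 2^6, phi(64) = 32; the order divides phi(n).
Divisors of 32: 1, 2, 4, 8, 16, 32
Repeated squaring mod 64: 13^1 = 13, 13^2 = 41, 13^4 = 17, 13^8 = 33, 13^16 = 1, 13^32 = 1
Test divisors in increasing order:
  k=1: 13^1 = 13 mod 64
  k=2: 13^2 = 41 mod 64
  k=4: 13^4 = 17 mod 64
  k=8: 13^8 = 33 mod 64
  k=16: 13^16 = 1 mod 64  <- first divisor giving 1
Order = 16

16


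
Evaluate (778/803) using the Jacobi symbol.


Compute (778/803) via quadratic reciprocity:
  pull out 2: (2/803) = -1  (since 803 mod 8 = 3)
  reciprocity: (389/803) -> +(803/389)
  reduce: (25/389)
  reciprocity: (25/389) -> +(389/25)
  reduce: (14/25)
  pull out 2: (2/25) = +1  (since 25 mod 8 = 1)
  reciprocity: (7/25) -> +(25/7)
  reduce: (4/7)
  pull out 2: (2/7) = +1  (since 7 mod 8 = 7)
  pull out 2: (2/7) = +1  (since 7 mod 8 = 7)
  (1/7) = 1
Product of signs = -1

-1


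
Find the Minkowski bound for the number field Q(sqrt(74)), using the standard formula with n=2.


d = 74, d mod 4 = 2, so disc(K) = 4d = 296; |disc(K)| = 296
Real quadratic field, so n = 2, s = r2 = 0, r1 = 2
M = (n!/n^n) * (4/pi)^s * sqrt(|disc(K)|) = (2!/2^2) * (4/pi)^0 * sqrt(296)
= 0.5 * 1.000000 * 17.204651
= 8.6023

8.6023


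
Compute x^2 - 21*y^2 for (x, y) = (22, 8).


x^2 - d*y^2
= 22^2 - 21*8^2
= 484 - 1344
= -860

-860


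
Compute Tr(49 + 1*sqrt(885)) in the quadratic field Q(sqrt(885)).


Tr(a + b*sqrt(d)) = (a + b*sqrt(d)) + (a - b*sqrt(d)) = 2a
= 2 * (49)
= 98

98


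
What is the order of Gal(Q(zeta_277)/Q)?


|Gal(Q(zeta_277)/Q)| = phi(277)
= 276

276


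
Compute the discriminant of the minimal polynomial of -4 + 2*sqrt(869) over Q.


The element -4 + 2*sqrt(869) has minimal polynomial:
x^2 + 8*x - 3460
Discriminant = (8)^2 - 4*(-3460)
= 64 + 13840
= 13904

13904


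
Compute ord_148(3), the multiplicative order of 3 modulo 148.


We want ord_148(3), the smallest k >= 1 with 3^k = 1 mod 148.
n = 148 = 2^2 * 37, phi(148) = 72; the order divides phi(n).
Divisors of 72: 1, 2, 3, 4, 6, 8, 9, 12, 18, 24, 36, 72
Repeated squaring mod 148: 3^1 = 3, 3^2 = 9, 3^4 = 81, 3^8 = 49, 3^16 = 33, 3^32 = 53, 3^64 = 145
Test divisors in increasing order:
  k=1: 3^1 = 3 mod 148
  k=2: 3^2 = 9 mod 148
  k=3: 3^3 = 9 * 3 = 27 mod 148
  k=4: 3^4 = 81 mod 148
  k=6: 3^6 = 81 * 9 = 137 mod 148
  k=8: 3^8 = 49 mod 148
  k=9: 3^9 = 49 * 3 = 147 mod 148
  k=12: 3^12 = 49 * 81 = 121 mod 148
  k=18: 3^18 = 33 * 9 = 1 mod 148  <- first divisor giving 1
Order = 18

18


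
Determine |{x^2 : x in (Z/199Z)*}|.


For prime p, the number of non-zero quadratic residues is (p-1)/2.
= (199-1)/2
= 99

99


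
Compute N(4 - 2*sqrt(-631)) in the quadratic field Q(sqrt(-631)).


N(a + b*sqrt(d)) = a^2 - d*b^2
= (4)^2 - (-631)*(-2)^2
= 16 + 2524
= 2540

2540


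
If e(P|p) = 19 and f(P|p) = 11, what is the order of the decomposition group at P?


|D_P| = e * f
= 19 * 11
= 209

209


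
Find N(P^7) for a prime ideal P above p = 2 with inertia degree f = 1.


N(P^a) = p^(a*f)
= 2^(7*1)
= 2^7
= 128

128


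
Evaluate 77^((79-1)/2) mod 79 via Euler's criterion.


p = 79 is prime and the exponent is (p-1)/2 = 39, so by Euler's criterion 77^39 = (77/79) = +1 or -1 mod 79.
Compute by square-and-multiply:
  39 = 32 + 4 + 2 + 1 (binary 100111)
  Repeated squaring mod 79: 77^1 = 77, 77^2 = 4, 77^4 = 16, 77^8 = 19, 77^16 = 45, 77^32 = 50
  77^39 = 77^32 * 77^4 * 77^2 * 77^1 = 50 * 16 * 4 * 77 mod 79
    50 * 16 = 800 = 10 mod 79
    10 * 4 = 40 = 40 mod 79
    40 * 77 = 3080 = 78 mod 79
  77^39 = 78 mod 79
Result 78 = p - 1 = -1 mod 79: 77 is a quadratic non-residue mod 79. As a residue in [0, p-1] the value is 78.
77^39 mod 79 = 78

78


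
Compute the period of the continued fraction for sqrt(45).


Run the CF algorithm for sqrt(45).
a_0 = floor(sqrt(45)) = 6; set m_0=0, q_0=1.
Recurrence: m' = q*a - m,  q' = (d - m'^2)/q,  a' = floor((a_0 + m')/q').
  step 1: m=6, q=9, a=1
  step 2: m=3, q=4, a=2
  step 3: m=5, q=5, a=2
  step 4: m=5, q=4, a=2
  step 5: m=3, q=9, a=1
  step 6: m=6, q=1, a=12
a_6 = 2*a_0 = 12, so the period closes here.
sqrt(45) = [6; 1, 2, 2, 2, 1, 12]
Period length = 6

6


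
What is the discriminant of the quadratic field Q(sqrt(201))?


For K = Q(sqrt(d)) with d squarefree: disc(K) = d if d = 1 mod 4, and disc(K) = 4d if d = 2 or 3 mod 4.
Here d = 201, and d mod 4 = 1.
d = 1 mod 4 (O_K = Z[(1+sqrt(d))/2]), so disc(K) = d = 201

201


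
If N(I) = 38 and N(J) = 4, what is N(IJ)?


N(IJ) = N(I) * N(J)
= 38 * 4
= 152

152


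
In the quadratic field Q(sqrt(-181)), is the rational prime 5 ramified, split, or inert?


K = Q(sqrt(-181)). Since d mod 4 = 3, disc(K) = -724.
Check p | disc: -724 mod 5 = 1.
p does not divide disc. Compute Legendre symbol (d/p):
4^((5-1)/2) mod 5 = 1
(d/p) = 1, so p splits: (p) = P*P' with e=1, f=1, g=2.
Therefore p is split.

split


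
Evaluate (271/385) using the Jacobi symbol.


Compute (271/385) via quadratic reciprocity:
  reciprocity: (271/385) -> +(385/271)
  reduce: (114/271)
  pull out 2: (2/271) = +1  (since 271 mod 8 = 7)
  reciprocity: (57/271) -> +(271/57)
  reduce: (43/57)
  reciprocity: (43/57) -> +(57/43)
  reduce: (14/43)
  pull out 2: (2/43) = -1  (since 43 mod 8 = 3)
  reciprocity: (7/43) -> -(43/7)
  reduce: (1/7)
  (1/7) = 1
Product of signs = 1

1


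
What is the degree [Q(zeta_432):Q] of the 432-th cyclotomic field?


The degree equals Euler's totient phi(432).
432 = 2^4 * 3^3
phi(432) = 144

144


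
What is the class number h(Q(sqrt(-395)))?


K = Q(sqrt(-395)). d mod 4 = 1, so D = disc(K) = d = -395
h(K) equals the number of primitive reduced positive-definite forms (a, b, c) = a*x^2 + b*x*y + c*y^2 with b^2 - 4ac = D,
where reduced means |b| <= a <= c, with b >= 0 whenever |b| = a or a = c, and primitive means gcd(a, b, c) = 1.
Reduced forces 3a^2 <= |D| = 395, so 1 <= a <= 11; b must have the parity of D, and c = (b^2 - D)/(4a) must be an integer >= a.
Enumerate a = 1..11, b in [-a, a]:
  a=1: (1, 1, 99)  [1]
  a=2: none
  a=3: (3, -1, 33), (3, 1, 33)  [2]
  a=4: none
  a=5: (5, 5, 21)  [1]
  a=6: none
  a=7: (7, -5, 15), (7, 5, 15)  [2]
  a=8: none
  a=9: (9, -1, 11), (9, 1, 11)  [2]
  a=10..11: none
Total reduced forms: 1 + 2 + 1 + 2 + 2 = 8
h = 8

8


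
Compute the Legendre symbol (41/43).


p = 43 is prime, so compute (41/43) with the reciprocity algorithm (Jacobi-symbol steps: pull out 2s via (2/n), flip via reciprocity, reduce):
  reciprocity: (41/43) -> +(43/41)
  reduce: (2/41)
  pull out 2: (2/41) = +1  (since 41 mod 8 = 1)
  (1/41) = 1
Product of signs = 1
(41/43) = 1

1


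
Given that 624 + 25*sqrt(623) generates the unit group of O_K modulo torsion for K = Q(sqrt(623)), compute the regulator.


epsilon = 624 + 25*sqrt(623)
= 1247.9992
R = ln(1247.9992)
= 7.1293

7.1293


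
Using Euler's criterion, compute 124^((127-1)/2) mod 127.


p = 127 is prime and the exponent is (p-1)/2 = 63, so by Euler's criterion 124^63 = (124/127) = +1 or -1 mod 127.
Compute by square-and-multiply:
  63 = 32 + 16 + 8 + 4 + 2 + 1 (binary 111111)
  Repeated squaring mod 127: 124^1 = 124, 124^2 = 9, 124^4 = 81, 124^8 = 84, 124^16 = 71, 124^32 = 88
  124^63 = 124^32 * 124^16 * 124^8 * 124^4 * 124^2 * 124^1 = 88 * 71 * 84 * 81 * 9 * 124 mod 127
    88 * 71 = 6248 = 25 mod 127
    25 * 84 = 2100 = 68 mod 127
    68 * 81 = 5508 = 47 mod 127
    47 * 9 = 423 = 42 mod 127
    42 * 124 = 5208 = 1 mod 127
  124^63 = 1 mod 127
Result 1: 124 is a quadratic residue mod 127.
124^63 mod 127 = 1

1


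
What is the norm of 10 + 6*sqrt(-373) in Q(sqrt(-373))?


N(a + b*sqrt(d)) = a^2 - d*b^2
= (10)^2 - (-373)*(6)^2
= 100 + 13428
= 13528

13528


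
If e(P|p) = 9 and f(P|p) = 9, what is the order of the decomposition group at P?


|D_P| = e * f
= 9 * 9
= 81

81


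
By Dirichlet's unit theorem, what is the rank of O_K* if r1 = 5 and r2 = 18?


By Dirichlet's unit theorem:
rank = r1 + r2 - 1
= 5 + 18 - 1
= 22

22


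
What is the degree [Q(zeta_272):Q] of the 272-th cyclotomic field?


The degree equals Euler's totient phi(272).
272 = 2^4 * 17
phi(272) = 128

128


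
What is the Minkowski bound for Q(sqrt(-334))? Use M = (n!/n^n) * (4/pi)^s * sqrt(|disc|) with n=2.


d = -334, d mod 4 = 2, so disc(K) = 4d = -1336; |disc(K)| = 1336
Imaginary quadratic field, so n = 2, s = r2 = 1, r1 = 0
M = (n!/n^n) * (4/pi)^s * sqrt(|disc(K)|) = (2!/2^2) * (4/pi)^1 * sqrt(1336)
= 0.5 * 1.273240 * 36.551334
= 23.2693

23.2693


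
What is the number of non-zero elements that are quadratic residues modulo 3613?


For prime p, the number of non-zero quadratic residues is (p-1)/2.
= (3613-1)/2
= 1806

1806


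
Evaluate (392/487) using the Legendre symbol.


p = 487 is prime, so compute (392/487) with the reciprocity algorithm (Jacobi-symbol steps: pull out 2s via (2/n), flip via reciprocity, reduce):
  pull out 2: (2/487) = +1  (since 487 mod 8 = 7)
  pull out 2: (2/487) = +1  (since 487 mod 8 = 7)
  pull out 2: (2/487) = +1  (since 487 mod 8 = 7)
  reciprocity: (49/487) -> +(487/49)
  reduce: (46/49)
  pull out 2: (2/49) = +1  (since 49 mod 8 = 1)
  reciprocity: (23/49) -> +(49/23)
  reduce: (3/23)
  reciprocity: (3/23) -> -(23/3)
  reduce: (2/3)
  pull out 2: (2/3) = -1  (since 3 mod 8 = 3)
  (1/3) = 1
Product of signs = 1
(392/487) = 1

1


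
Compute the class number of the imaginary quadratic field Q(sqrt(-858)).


K = Q(sqrt(-858)). d mod 4 = 2, so D = disc(K) = 4d = -3432
h(K) equals the number of primitive reduced positive-definite forms (a, b, c) = a*x^2 + b*x*y + c*y^2 with b^2 - 4ac = D,
where reduced means |b| <= a <= c, with b >= 0 whenever |b| = a or a = c, and primitive means gcd(a, b, c) = 1.
Reduced forces 3a^2 <= |D| = 3432, so 1 <= a <= 33; b must have the parity of D, and c = (b^2 - D)/(4a) must be an integer >= a.
Enumerate a = 1..33, b in [-a, a]:
  a=1: (1, 0, 858)  [1]
  a=2: (2, 0, 429)  [1]
  a=3: (3, 0, 286)  [1]
  a=4..5: none
  a=6: (6, 0, 143)  [1]
  a=7..10: none
  a=11: (11, 0, 78)  [1]
  a=12: none
  a=13: (13, 0, 66)  [1]
  a=14..16: none
  a=17: (17, -6, 51), (17, 6, 51)  [2]
  a=18: none
  a=19: (19, -8, 46), (19, 8, 46)  [2]
  a=20..21: none
  a=22: (22, 0, 39)  [1]
  a=23: (23, -8, 38), (23, 8, 38)  [2]
  a=24..25: none
  a=26: (26, 0, 33)  [1]
  a=27..30: none
  a=31: (31, -28, 34), (31, 28, 34)  [2]
  a=32..33: none
Total reduced forms: 1 + 1 + 1 + 1 + 1 + 1 + 2 + 2 + 1 + 2 + 1 + 2 = 16
h = 16

16


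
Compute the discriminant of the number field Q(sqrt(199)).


For K = Q(sqrt(d)) with d squarefree: disc(K) = d if d = 1 mod 4, and disc(K) = 4d if d = 2 or 3 mod 4.
Here d = 199, and d mod 4 = 3.
d = 3 mod 4, not 1 (O_K = Z[sqrt(d)]), so disc(K) = 4d = 4 * (199) = 796

796


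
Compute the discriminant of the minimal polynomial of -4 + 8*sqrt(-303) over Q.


The element -4 + 8*sqrt(-303) has minimal polynomial:
x^2 + 8*x + 19408
Discriminant = (8)^2 - 4*(19408)
= 64 - 77632
= -77568

-77568


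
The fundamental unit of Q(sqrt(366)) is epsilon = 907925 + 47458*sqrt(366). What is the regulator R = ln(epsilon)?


epsilon = 907925 + 47458*sqrt(366)
= 1.8158e+06
R = ln(1.8158e+06)
= 14.4121

14.4121


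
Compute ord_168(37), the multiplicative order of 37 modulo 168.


We want ord_168(37), the smallest k >= 1 with 37^k = 1 mod 168.
n = 168 = 2^3 * 3 * 7, phi(168) = 48; the order divides phi(n).
Divisors of 48: 1, 2, 3, 4, 6, 8, 12, 16, 24, 48
Repeated squaring mod 168: 37^1 = 37, 37^2 = 25, 37^4 = 121, 37^8 = 25, 37^16 = 121, 37^32 = 25
Test divisors in increasing order:
  k=1: 37^1 = 37 mod 168
  k=2: 37^2 = 25 mod 168
  k=3: 37^3 = 25 * 37 = 85 mod 168
  k=4: 37^4 = 121 mod 168
  k=6: 37^6 = 121 * 25 = 1 mod 168  <- first divisor giving 1
Order = 6

6


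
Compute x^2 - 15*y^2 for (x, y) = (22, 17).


x^2 - d*y^2
= 22^2 - 15*17^2
= 484 - 4335
= -3851

-3851


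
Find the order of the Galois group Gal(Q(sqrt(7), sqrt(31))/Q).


The 2 square roots of distinct primes are multiplicatively independent over Q,
so [K:Q] = 2^2 and Gal(K/Q) is isomorphic to (Z/2Z)^2.
|Gal| = 2^2 = 4

4


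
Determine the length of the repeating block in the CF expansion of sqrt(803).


Run the CF algorithm for sqrt(803).
a_0 = floor(sqrt(803)) = 28; set m_0=0, q_0=1.
Recurrence: m' = q*a - m,  q' = (d - m'^2)/q,  a' = floor((a_0 + m')/q').
  step 1: m=28, q=19, a=2
  step 2: m=10, q=37, a=1
  step 3: m=27, q=2, a=27
  step 4: m=27, q=37, a=1
  step 5: m=10, q=19, a=2
  step 6: m=28, q=1, a=56
a_6 = 2*a_0 = 56, so the period closes here.
sqrt(803) = [28; 2, 1, 27, 1, 2, 56]
Period length = 6

6


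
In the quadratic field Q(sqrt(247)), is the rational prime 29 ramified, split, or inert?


K = Q(sqrt(247)). Since d mod 4 = 3, disc(K) = 988.
Check p | disc: 988 mod 29 = 2.
p does not divide disc. Compute Legendre symbol (d/p):
15^((29-1)/2) mod 29 = -1
(d/p) = -1, so p is inert: (p) stays prime with e=1, f=2, g=1.
Therefore p is inert.

inert


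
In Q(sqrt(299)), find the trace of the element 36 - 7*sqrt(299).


Tr(a + b*sqrt(d)) = (a + b*sqrt(d)) + (a - b*sqrt(d)) = 2a
= 2 * (36)
= 72

72


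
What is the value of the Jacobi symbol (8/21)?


Compute (8/21) via quadratic reciprocity:
  pull out 2: (2/21) = -1  (since 21 mod 8 = 5)
  pull out 2: (2/21) = -1  (since 21 mod 8 = 5)
  pull out 2: (2/21) = -1  (since 21 mod 8 = 5)
  (1/21) = 1
Product of signs = -1

-1


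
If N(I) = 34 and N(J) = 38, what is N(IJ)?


N(IJ) = N(I) * N(J)
= 34 * 38
= 1292

1292


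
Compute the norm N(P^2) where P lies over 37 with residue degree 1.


N(P^a) = p^(a*f)
= 37^(2*1)
= 37^2
= 1369

1369


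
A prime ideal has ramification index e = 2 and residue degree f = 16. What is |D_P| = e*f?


|D_P| = e * f
= 2 * 16
= 32

32


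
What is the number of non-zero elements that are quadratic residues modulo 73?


For prime p, the number of non-zero quadratic residues is (p-1)/2.
= (73-1)/2
= 36

36


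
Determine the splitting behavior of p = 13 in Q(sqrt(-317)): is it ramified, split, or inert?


K = Q(sqrt(-317)). Since d mod 4 = 3, disc(K) = -1268.
Check p | disc: -1268 mod 13 = 6.
p does not divide disc. Compute Legendre symbol (d/p):
8^((13-1)/2) mod 13 = -1
(d/p) = -1, so p is inert: (p) stays prime with e=1, f=2, g=1.
Therefore p is inert.

inert


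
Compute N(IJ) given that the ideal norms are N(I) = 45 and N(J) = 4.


N(IJ) = N(I) * N(J)
= 45 * 4
= 180

180


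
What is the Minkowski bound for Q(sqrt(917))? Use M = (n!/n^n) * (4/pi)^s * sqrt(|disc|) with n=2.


d = 917, d mod 4 = 1, so disc(K) = d = 917; |disc(K)| = 917
Real quadratic field, so n = 2, s = r2 = 0, r1 = 2
M = (n!/n^n) * (4/pi)^s * sqrt(|disc(K)|) = (2!/2^2) * (4/pi)^0 * sqrt(917)
= 0.5 * 1.000000 * 30.282008
= 15.1410

15.1410


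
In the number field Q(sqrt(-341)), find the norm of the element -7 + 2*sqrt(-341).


N(a + b*sqrt(d)) = a^2 - d*b^2
= (-7)^2 - (-341)*(2)^2
= 49 + 1364
= 1413

1413


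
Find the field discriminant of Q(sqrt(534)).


For K = Q(sqrt(d)) with d squarefree: disc(K) = d if d = 1 mod 4, and disc(K) = 4d if d = 2 or 3 mod 4.
Here d = 534, and d mod 4 = 2.
d = 2 mod 4, not 1 (O_K = Z[sqrt(d)]), so disc(K) = 4d = 4 * (534) = 2136

2136


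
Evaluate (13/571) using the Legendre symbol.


p = 571 is prime, so compute (13/571) with the reciprocity algorithm (Jacobi-symbol steps: pull out 2s via (2/n), flip via reciprocity, reduce):
  reciprocity: (13/571) -> +(571/13)
  reduce: (12/13)
  pull out 2: (2/13) = -1  (since 13 mod 8 = 5)
  pull out 2: (2/13) = -1  (since 13 mod 8 = 5)
  reciprocity: (3/13) -> +(13/3)
  reduce: (1/3)
  (1/3) = 1
Product of signs = 1
(13/571) = 1

1


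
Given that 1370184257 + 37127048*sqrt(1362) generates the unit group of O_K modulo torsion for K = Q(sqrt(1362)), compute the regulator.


epsilon = 1370184257 + 37127048*sqrt(1362)
= 2.7404e+09
R = ln(2.7404e+09)
= 21.7314

21.7314


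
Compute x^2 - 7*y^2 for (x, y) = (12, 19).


x^2 - d*y^2
= 12^2 - 7*19^2
= 144 - 2527
= -2383

-2383


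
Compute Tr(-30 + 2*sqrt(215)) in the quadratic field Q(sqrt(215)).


Tr(a + b*sqrt(d)) = (a + b*sqrt(d)) + (a - b*sqrt(d)) = 2a
= 2 * (-30)
= -60

-60


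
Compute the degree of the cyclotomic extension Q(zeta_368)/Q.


The degree equals Euler's totient phi(368).
368 = 2^4 * 23
phi(368) = 176

176


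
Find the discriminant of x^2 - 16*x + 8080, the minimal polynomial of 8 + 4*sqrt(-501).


The element 8 + 4*sqrt(-501) has minimal polynomial:
x^2 - 16*x + 8080
Discriminant = (-16)^2 - 4*(8080)
= 256 - 32320
= -32064

-32064


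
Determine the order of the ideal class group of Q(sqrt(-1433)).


K = Q(sqrt(-1433)). d mod 4 = 3, so D = disc(K) = 4d = -5732
h(K) equals the number of primitive reduced positive-definite forms (a, b, c) = a*x^2 + b*x*y + c*y^2 with b^2 - 4ac = D,
where reduced means |b| <= a <= c, with b >= 0 whenever |b| = a or a = c, and primitive means gcd(a, b, c) = 1.
Reduced forces 3a^2 <= |D| = 5732, so 1 <= a <= 43; b must have the parity of D, and c = (b^2 - D)/(4a) must be an integer >= a.
Enumerate a = 1..43, b in [-a, a]:
  a=1: (1, 0, 1433)  [1]
  a=2: (2, 2, 717)  [1]
  a=3: (3, -2, 478), (3, 2, 478)  [2]
  a=4..5: none
  a=6: (6, -2, 239), (6, 2, 239)  [2]
  a=7: (7, -6, 206), (7, 6, 206)  [2]
  a=8: none
  a=9: (9, -8, 161), (9, 8, 161)  [2]
  a=10..12: none
  a=13: (13, -12, 113), (13, 12, 113)  [2]
  a=14: (14, -6, 103), (14, 6, 103)  [2]
  a=15..17: none
  a=18: (18, -10, 81), (18, 10, 81)  [2]
  a=19: (19, -14, 78), (19, 14, 78)  [2]
  a=20: none
  a=21: (21, -20, 73), (21, -8, 69), (21, 8, 69), (21, 20, 73)  [4]
  a=22: none
  a=23: (23, -8, 63), (23, 8, 63)  [2]
  a=24..25: none
  a=26: (26, -14, 57), (26, 14, 57)  [2]
  a=27: (27, -10, 54), (27, 10, 54)  [2]
  a=28..36: none
  a=37: (37, -22, 42), (37, 22, 42)  [2]
  a=38: (38, -14, 39), (38, 14, 39)  [2]
  a=39: (39, -38, 46), (39, 38, 46)  [2]
  a=40: none
  a=41: (41, -34, 42), (41, 34, 42)  [2]
  a=42..43: none
Total reduced forms: 1 + 1 + 2 + 2 + 2 + 2 + 2 + 2 + 2 + 2 + 4 + 2 + 2 + 2 + 2 + 2 + 2 + 2 = 36
h = 36

36


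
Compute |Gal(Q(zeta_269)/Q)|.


|Gal(Q(zeta_269)/Q)| = phi(269)
= 268

268


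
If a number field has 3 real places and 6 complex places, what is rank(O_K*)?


By Dirichlet's unit theorem:
rank = r1 + r2 - 1
= 3 + 6 - 1
= 8

8


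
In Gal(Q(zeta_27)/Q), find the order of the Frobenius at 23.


The Frobenius at p in Gal(Q(zeta_n)/Q) = (Z/nZ)* is the class of p, so its order is ord_27(23), the smallest k >= 1 with 23^k = 1 mod 27.
n = 27 = 3^3, phi(27) = 18; the order divides phi(n).
Divisors of 18: 1, 2, 3, 6, 9, 18
Repeated squaring mod 27: 23^1 = 23, 23^2 = 16, 23^4 = 13, 23^8 = 7, 23^16 = 22
Test divisors in increasing order:
  k=1: 23^1 = 23 mod 27
  k=2: 23^2 = 16 mod 27
  k=3: 23^3 = 16 * 23 = 17 mod 27
  k=6: 23^6 = 13 * 16 = 19 mod 27
  k=9: 23^9 = 7 * 23 = 26 mod 27
  k=18: 23^18 = 22 * 16 = 1 mod 27  <- first divisor giving 1
Order = 18

18


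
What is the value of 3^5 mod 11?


p = 11 is prime and the exponent is (p-1)/2 = 5, so by Euler's criterion 3^5 = (3/11) = +1 or -1 mod 11.
Compute by square-and-multiply:
  5 = 4 + 1 (binary 101)
  Repeated squaring mod 11: 3^1 = 3, 3^2 = 9, 3^4 = 4
  3^5 = 3^4 * 3^1 = 4 * 3 mod 11
    4 * 3 = 12 = 1 mod 11
  3^5 = 1 mod 11
Result 1: 3 is a quadratic residue mod 11.
3^5 mod 11 = 1

1


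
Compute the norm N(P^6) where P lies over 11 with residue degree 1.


N(P^a) = p^(a*f)
= 11^(6*1)
= 11^6
= 1771561

1771561


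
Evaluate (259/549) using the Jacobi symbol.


Compute (259/549) via quadratic reciprocity:
  reciprocity: (259/549) -> +(549/259)
  reduce: (31/259)
  reciprocity: (31/259) -> -(259/31)
  reduce: (11/31)
  reciprocity: (11/31) -> -(31/11)
  reduce: (9/11)
  reciprocity: (9/11) -> +(11/9)
  reduce: (2/9)
  pull out 2: (2/9) = +1  (since 9 mod 8 = 1)
  (1/9) = 1
Product of signs = 1

1


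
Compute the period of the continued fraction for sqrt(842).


Run the CF algorithm for sqrt(842).
a_0 = floor(sqrt(842)) = 29; set m_0=0, q_0=1.
Recurrence: m' = q*a - m,  q' = (d - m'^2)/q,  a' = floor((a_0 + m')/q').
  step 1: m=29, q=1, a=58
a_1 = 2*a_0 = 58, so the period closes here.
sqrt(842) = [29; 58]
Period length = 1

1


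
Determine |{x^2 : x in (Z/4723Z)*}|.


For prime p, the number of non-zero quadratic residues is (p-1)/2.
= (4723-1)/2
= 2361

2361


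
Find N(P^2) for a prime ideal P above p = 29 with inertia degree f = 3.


N(P^a) = p^(a*f)
= 29^(2*3)
= 29^6
= 594823321

594823321
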